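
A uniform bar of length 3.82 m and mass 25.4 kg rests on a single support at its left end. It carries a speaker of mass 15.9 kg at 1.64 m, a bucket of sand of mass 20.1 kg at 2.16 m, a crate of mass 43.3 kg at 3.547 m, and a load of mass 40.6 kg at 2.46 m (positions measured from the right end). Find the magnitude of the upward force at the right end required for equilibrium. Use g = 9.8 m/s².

F ≈ 471 N

Sum moments about the left end (the unknown pivot reaction has zero arm there).
Beam weight: 25.4 × 9.8 = 248.9 N down at 1.91 m → arm 1.91 m, τ = 248.9 × 1.91 = 475.4 N·m clockwise.
Speaker: 15.9 × 9.8 = 155.8 N down at 1.64 m → arm 2.18 m, τ = 155.8 × 2.18 = 339.6 N·m clockwise.
Bucket of sand: 20.1 × 9.8 = 197 N down at 2.16 m → arm 1.66 m, τ = 197 × 1.66 = 327 N·m clockwise.
Crate: 43.3 × 9.8 = 424.3 N down at 3.547 m → arm 0.273 m, τ = 424.3 × 0.273 = 115.8 N·m clockwise.
Load: 40.6 × 9.8 = 397.9 N down at 2.46 m → arm 1.36 m, τ = 397.9 × 1.36 = 541.1 N·m clockwise.
Net moment of the loads = 1799 N·m clockwise.
The upward force F acts at the right end, arm 3.82 m, giving F × 3.82 counterclockwise.
For rotational equilibrium, F × 3.82 = 1799, so F = 1799 / 3.82 = 471 N.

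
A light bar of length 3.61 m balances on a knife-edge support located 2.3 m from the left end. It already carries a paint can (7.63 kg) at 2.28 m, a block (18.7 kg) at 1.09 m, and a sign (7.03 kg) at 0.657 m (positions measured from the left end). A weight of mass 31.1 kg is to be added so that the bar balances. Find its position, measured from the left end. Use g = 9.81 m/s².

x ≈ 3.4 m from the left end

Take moments about the knife-edge support (at 2.3 m from the left end).
Paint can: 7.63 × 9.81 = 74.85 N down at 2.28 m → arm 0.02 m, τ = 74.85 × 0.02 = 1.497 N·m counterclockwise.
Block: 18.7 × 9.81 = 183.4 N down at 1.09 m → arm 1.21 m, τ = 183.4 × 1.21 = 221.9 N·m counterclockwise.
Sign: 7.03 × 9.81 = 68.96 N down at 0.657 m → arm 1.643 m, τ = 68.96 × 1.643 = 113.3 N·m counterclockwise.
Net moment of existing loads = 336.7 N·m counterclockwise.
The weight weighs 31.1 × 9.81 = 305.1 N and must supply an equal clockwise moment, so its lever arm about the knife-edge support is 336.7 / 305.1 = 1.1 m.
That puts it at 2.3 + 1.1 = 3.4 m from the left end.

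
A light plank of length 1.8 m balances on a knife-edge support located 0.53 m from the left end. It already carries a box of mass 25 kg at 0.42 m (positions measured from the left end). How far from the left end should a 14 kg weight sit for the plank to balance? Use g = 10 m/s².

Take moments about the knife-edge support (at 0.53 m from the left end).
Box: 25 × 10 = 250 N down at 0.42 m → arm 0.11 m, τ = 250 × 0.11 = 27.5 N·m counterclockwise.
Net moment of existing loads = 27.5 N·m counterclockwise.
The weight weighs 14 × 10 = 140 N and must supply an equal clockwise moment, so its lever arm about the knife-edge support is 27.5 / 140 = 0.196 m.
That puts it at 0.53 + 0.196 = 0.726 m from the left end.

x ≈ 0.726 m from the left end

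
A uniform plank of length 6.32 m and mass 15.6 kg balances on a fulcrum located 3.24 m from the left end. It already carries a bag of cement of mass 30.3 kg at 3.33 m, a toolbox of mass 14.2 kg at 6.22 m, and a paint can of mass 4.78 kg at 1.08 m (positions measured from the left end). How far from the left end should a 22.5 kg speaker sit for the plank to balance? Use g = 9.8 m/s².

Sum moments about the fulcrum (at 3.24 m from the left end) (the support reaction has zero arm there).
Beam weight: 15.6 × 9.8 = 152.9 N down at 3.16 m → arm 0.08 m, τ = 152.9 × 0.08 = 12.23 N·m counterclockwise.
Bag of cement: 30.3 × 9.8 = 296.9 N down at 3.33 m → arm 0.09 m, τ = 296.9 × 0.09 = 26.72 N·m clockwise.
Toolbox: 14.2 × 9.8 = 139.2 N down at 6.22 m → arm 2.98 m, τ = 139.2 × 2.98 = 414.8 N·m clockwise.
Paint can: 4.78 × 9.8 = 46.84 N down at 1.08 m → arm 2.16 m, τ = 46.84 × 2.16 = 101.2 N·m counterclockwise.
Net moment of existing loads = 328.1 N·m clockwise.
The speaker weighs 22.5 × 9.8 = 220.5 N and must supply an equal counterclockwise moment, so its lever arm about the fulcrum is 328.1 / 220.5 = 1.49 m.
That puts it at 3.24 − 1.49 = 1.75 m from the left end.

x ≈ 1.75 m from the left end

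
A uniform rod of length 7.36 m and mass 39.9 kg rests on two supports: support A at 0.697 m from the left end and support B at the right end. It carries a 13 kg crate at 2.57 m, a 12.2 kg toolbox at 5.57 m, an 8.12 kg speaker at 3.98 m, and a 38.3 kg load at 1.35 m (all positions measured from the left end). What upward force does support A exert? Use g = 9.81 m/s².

R_A ≈ 719 N

About support B:
Beam weight: 39.9 × 9.81 = 391.4 N down at 3.68 m → arm 3.68 m, τ = 391.4 × 3.68 = 1440 N·m counterclockwise.
Crate: 13 × 9.81 = 127.5 N down at 2.57 m → arm 4.79 m, τ = 127.5 × 4.79 = 610.7 N·m counterclockwise.
Toolbox: 12.2 × 9.81 = 119.7 N down at 5.57 m → arm 1.79 m, τ = 119.7 × 1.79 = 214.3 N·m counterclockwise.
Speaker: 8.12 × 9.81 = 79.66 N down at 3.98 m → arm 3.38 m, τ = 79.66 × 3.38 = 269.3 N·m counterclockwise.
Load: 38.3 × 9.81 = 375.7 N down at 1.35 m → arm 6.01 m, τ = 375.7 × 6.01 = 2258 N·m counterclockwise.
Net load moment about support B = 4792 N·m counterclockwise.
Reaction R at support A is upward at 0.697 m, arm 6.663 m → moment R × 6.663 clockwise.
Balancing moments: R × 6.663 = 4792, giving R = 719 N.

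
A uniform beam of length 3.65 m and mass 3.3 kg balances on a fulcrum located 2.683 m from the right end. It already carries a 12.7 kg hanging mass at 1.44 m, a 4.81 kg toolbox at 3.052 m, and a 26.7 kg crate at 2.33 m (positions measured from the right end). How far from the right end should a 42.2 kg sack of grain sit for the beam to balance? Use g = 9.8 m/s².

x ≈ 3.31 m from the right end

Choose the fulcrum (at 2.683 m from the right end) as the axis so the support reaction has zero arm there.
Beam weight: 3.3 × 9.8 = 32.34 N down at 1.825 m → arm 0.858 m, τ = 32.34 × 0.858 = 27.75 N·m clockwise.
Hanging mass: 12.7 × 9.8 = 124.5 N down at 1.44 m → arm 1.243 m, τ = 124.5 × 1.243 = 154.8 N·m clockwise.
Toolbox: 4.81 × 9.8 = 47.14 N down at 3.052 m → arm 0.369 m, τ = 47.14 × 0.369 = 17.39 N·m counterclockwise.
Crate: 26.7 × 9.8 = 261.7 N down at 2.33 m → arm 0.353 m, τ = 261.7 × 0.353 = 92.38 N·m clockwise.
Net moment of existing loads = 257.5 N·m clockwise.
The sack of grain weighs 42.2 × 9.8 = 413.6 N and must supply an equal counterclockwise moment, so its lever arm about the fulcrum is 257.5 / 413.6 = 0.623 m.
That puts it at 2.683 + 0.623 = 3.31 m from the right end.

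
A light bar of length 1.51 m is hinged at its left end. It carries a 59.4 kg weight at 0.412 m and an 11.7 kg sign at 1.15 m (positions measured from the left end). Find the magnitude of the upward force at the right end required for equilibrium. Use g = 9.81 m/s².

Taking torques about the left end:
Weight: 59.4 × 9.81 = 582.7 N down at 0.412 m → arm 0.412 m, τ = 582.7 × 0.412 = 240.1 N·m clockwise.
Sign: 11.7 × 9.81 = 114.8 N down at 1.15 m → arm 1.15 m, τ = 114.8 × 1.15 = 132 N·m clockwise.
Net moment of the loads = 372.1 N·m clockwise.
The upward force F acts at the right end, arm 1.51 m, giving F × 1.51 counterclockwise.
Balancing moments: F × 1.51 = 372.1, giving F = 372.1 / 1.51 = 246 N.

F ≈ 246 N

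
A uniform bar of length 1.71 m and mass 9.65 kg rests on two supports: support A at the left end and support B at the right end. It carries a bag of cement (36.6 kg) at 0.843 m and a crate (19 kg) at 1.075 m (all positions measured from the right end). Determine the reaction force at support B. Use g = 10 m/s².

Sum moments about support A (its reaction then has zero moment arm).
Beam weight: 9.65 × 10 = 96.5 N down at 0.855 m → arm 0.855 m, τ = 96.5 × 0.855 = 82.51 N·m clockwise.
Bag of cement: 36.6 × 10 = 366 N down at 0.843 m → arm 0.867 m, τ = 366 × 0.867 = 317.3 N·m clockwise.
Crate: 19 × 10 = 190 N down at 1.075 m → arm 0.635 m, τ = 190 × 0.635 = 120.7 N·m clockwise.
Net load moment about support A = 520.5 N·m clockwise.
Reaction R at support B is upward at 0 m, arm 1.71 m → moment R × 1.71 counterclockwise.
Balancing moments: R × 1.71 = 520.5, giving R = 304 N.

R_B ≈ 304 N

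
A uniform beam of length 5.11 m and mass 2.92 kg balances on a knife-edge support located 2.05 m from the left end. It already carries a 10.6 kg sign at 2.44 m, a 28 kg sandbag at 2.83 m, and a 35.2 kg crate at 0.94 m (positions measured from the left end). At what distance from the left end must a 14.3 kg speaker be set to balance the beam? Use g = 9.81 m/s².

x ≈ 2.86 m from the left end

Sum moments about the knife-edge support (at 2.05 m from the left end) (the support reaction has zero arm there).
Beam weight: 2.92 × 9.81 = 28.65 N down at 2.555 m → arm 0.505 m, τ = 28.65 × 0.505 = 14.47 N·m clockwise.
Sign: 10.6 × 9.81 = 104 N down at 2.44 m → arm 0.39 m, τ = 104 × 0.39 = 40.56 N·m clockwise.
Sandbag: 28 × 9.81 = 274.7 N down at 2.83 m → arm 0.78 m, τ = 274.7 × 0.78 = 214.3 N·m clockwise.
Crate: 35.2 × 9.81 = 345.3 N down at 0.94 m → arm 1.11 m, τ = 345.3 × 1.11 = 383.3 N·m counterclockwise.
Net moment of existing loads = 114 N·m counterclockwise.
The speaker weighs 14.3 × 9.81 = 140.3 N and must supply an equal clockwise moment, so its lever arm about the knife-edge support is 114 / 140.3 = 0.813 m.
That puts it at 2.05 + 0.813 = 2.86 m from the left end.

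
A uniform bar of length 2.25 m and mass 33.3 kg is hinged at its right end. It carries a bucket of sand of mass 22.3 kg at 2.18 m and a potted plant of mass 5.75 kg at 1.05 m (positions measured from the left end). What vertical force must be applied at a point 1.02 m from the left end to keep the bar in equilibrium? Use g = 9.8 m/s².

Taking torques about the right end:
Beam weight: 33.3 × 9.8 = 326.3 N down at 1.125 m → arm 1.125 m, τ = 326.3 × 1.125 = 367.1 N·m counterclockwise.
Bucket of sand: 22.3 × 9.8 = 218.5 N down at 2.18 m → arm 0.07 m, τ = 218.5 × 0.07 = 15.3 N·m counterclockwise.
Potted plant: 5.75 × 9.8 = 56.35 N down at 1.05 m → arm 1.2 m, τ = 56.35 × 1.2 = 67.62 N·m counterclockwise.
Net moment of the loads = 450 N·m counterclockwise.
The upward force F acts at a point 1.02 m from the left end, arm 1.23 m, giving F × 1.23 clockwise.
Balancing moments: F × 1.23 = 450, giving F = 450 / 1.23 = 366 N.

F ≈ 366 N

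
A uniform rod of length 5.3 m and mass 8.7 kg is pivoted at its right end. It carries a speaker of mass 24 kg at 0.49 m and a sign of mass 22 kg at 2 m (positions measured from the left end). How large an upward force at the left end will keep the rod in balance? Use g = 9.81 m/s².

F ≈ 391 N

Take moments about the right end.
Beam weight: 8.7 × 9.81 = 85.35 N down at 2.65 m → arm 2.65 m, τ = 85.35 × 2.65 = 226.2 N·m counterclockwise.
Speaker: 24 × 9.81 = 235.4 N down at 0.49 m → arm 4.81 m, τ = 235.4 × 4.81 = 1132 N·m counterclockwise.
Sign: 22 × 9.81 = 215.8 N down at 2 m → arm 3.3 m, τ = 215.8 × 3.3 = 712.1 N·m counterclockwise.
Net moment of the loads = 2070 N·m counterclockwise.
The upward force F acts at the left end, arm 5.3 m, giving F × 5.3 clockwise.
For rotational equilibrium, F × 5.3 = 2070, so F = 2070 / 5.3 = 391 N.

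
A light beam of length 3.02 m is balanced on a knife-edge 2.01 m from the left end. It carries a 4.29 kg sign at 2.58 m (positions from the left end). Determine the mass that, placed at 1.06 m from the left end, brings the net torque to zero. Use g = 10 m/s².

m ≈ 2.57 kg

Sum moments about the knife-edge (at 2.01 m from the left end) (the support reaction has zero arm there).
Sign: 4.29 × 10 = 42.9 N down at 2.58 m → arm 0.57 m, τ = 42.9 × 0.57 = 24.45 N·m clockwise.
Net moment of known loads = 24.45 N·m clockwise.
An unknown mass m at 1.06 m has arm 0.95 m; its moment is m·g·0.95 counterclockwise.
Balancing moments: m × 10 × 0.95 = 24.45, giving m = 24.45 / (10 × 0.95) = 2.57 kg.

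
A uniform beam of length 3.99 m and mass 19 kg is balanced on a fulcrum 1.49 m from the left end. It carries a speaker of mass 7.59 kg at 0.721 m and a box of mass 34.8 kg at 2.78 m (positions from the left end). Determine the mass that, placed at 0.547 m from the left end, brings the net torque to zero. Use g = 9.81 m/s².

m ≈ 51.6 kg

Choose the fulcrum (at 1.49 m from the left end) as the axis so the support reaction has zero arm there.
Beam weight: 19 × 9.81 = 186.4 N down at 1.995 m → arm 0.505 m, τ = 186.4 × 0.505 = 94.13 N·m clockwise.
Speaker: 7.59 × 9.81 = 74.46 N down at 0.721 m → arm 0.769 m, τ = 74.46 × 0.769 = 57.26 N·m counterclockwise.
Box: 34.8 × 9.81 = 341.4 N down at 2.78 m → arm 1.29 m, τ = 341.4 × 1.29 = 440.4 N·m clockwise.
Net moment of known loads = 477.3 N·m clockwise.
An unknown mass m at 0.547 m has arm 0.943 m; its moment is m·g·0.943 counterclockwise.
Setting net torque to zero: m × 9.81 × 0.943 = 477.3 → m = 477.3 / (9.81 × 0.943) = 51.6 kg.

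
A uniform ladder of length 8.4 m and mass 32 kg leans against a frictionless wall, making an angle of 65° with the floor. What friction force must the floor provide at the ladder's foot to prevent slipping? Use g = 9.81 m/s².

Taking torques about the foot of the ladder:
Ladder weight 32×9.81 = 313.9 N acts at 4.2 m along the ladder; its horizontal arm is 4.2·cos65° = 1.775 m → τ = 557.2 N·m clockwise.
Wall normal N acts horizontally at the top; its moment arm is the height L sinθ = 8.4·sin65° = 7.613 m, counterclockwise.
Balancing moments: N × 7.613 = 557.2, giving N = 73.2 N.
ΣFx = 0: friction at the foot balances the wall's push, so f = N_wall = 73.2 N.

f ≈ 73.2 N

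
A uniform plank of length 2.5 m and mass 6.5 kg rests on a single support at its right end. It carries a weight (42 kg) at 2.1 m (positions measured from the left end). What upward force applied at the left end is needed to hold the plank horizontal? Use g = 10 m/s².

F ≈ 99.7 N

Choose the right end as the axis so the unknown pivot reaction has zero arm there.
Beam weight: 6.5 × 10 = 65 N down at 1.25 m → arm 1.25 m, τ = 65 × 1.25 = 81.25 N·m counterclockwise.
Weight: 42 × 10 = 420 N down at 2.1 m → arm 0.4 m, τ = 420 × 0.4 = 168 N·m counterclockwise.
Net moment of the loads = 249.2 N·m counterclockwise.
The upward force F acts at the left end, arm 2.5 m, giving F × 2.5 clockwise.
Στ = 0 ⇒ F × 2.5 = 249.2 ⇒ F = 249.2 / 2.5 = 99.7 N.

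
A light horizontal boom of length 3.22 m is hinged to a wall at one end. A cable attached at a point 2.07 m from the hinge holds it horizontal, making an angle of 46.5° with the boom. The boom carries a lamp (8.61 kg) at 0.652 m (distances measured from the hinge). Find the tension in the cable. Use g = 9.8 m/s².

T ≈ 36.6 N

About the hinge:
Lamp: 8.61 × 9.8 = 84.38 N down at 0.652 m → arm 0.652 m, τ = 84.38 × 0.652 = 55.02 N·m clockwise.
Total clockwise load moment = 55.02 N·m.
The cable tension T acts at 2.07 m; only its component perpendicular to the boom, T sinθ, produces torque. sin 46.5° = 0.7254.
For rotational equilibrium, T × 2.07 × 0.7254 = 55.02, so T = 55.02 / 1.502 = 36.6 N.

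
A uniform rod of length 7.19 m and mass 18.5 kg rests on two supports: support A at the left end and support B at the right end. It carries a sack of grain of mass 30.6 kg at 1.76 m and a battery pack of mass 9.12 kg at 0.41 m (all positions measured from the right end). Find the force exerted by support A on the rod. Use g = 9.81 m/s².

Taking torques about support B:
Beam weight: 18.5 × 9.81 = 181.5 N down at 3.595 m → arm 3.595 m, τ = 181.5 × 3.595 = 652.5 N·m counterclockwise.
Sack of grain: 30.6 × 9.81 = 300.2 N down at 1.76 m → arm 1.76 m, τ = 300.2 × 1.76 = 528.4 N·m counterclockwise.
Battery pack: 9.12 × 9.81 = 89.47 N down at 0.41 m → arm 0.41 m, τ = 89.47 × 0.41 = 36.68 N·m counterclockwise.
Net load moment about support B = 1218 N·m counterclockwise.
Reaction R at support A is upward at 7.19 m, arm 7.19 m → moment R × 7.19 clockwise.
Στ = 0 ⇒ R × 7.19 = 1218 ⇒ R = 169 N.

R_A ≈ 169 N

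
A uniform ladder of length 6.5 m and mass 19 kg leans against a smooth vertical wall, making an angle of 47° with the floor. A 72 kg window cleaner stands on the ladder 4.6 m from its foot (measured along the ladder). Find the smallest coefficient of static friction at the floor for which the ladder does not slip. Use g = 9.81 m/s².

μ_min ≈ 0.619

Choose the foot of the ladder as the axis so the floor normal and friction both act there and drop out.
Ladder weight 19×9.81 = 186.4 N acts at 3.25 m along the ladder; its horizontal arm is 3.25·cos47° = 2.216 m → τ = 413.1 N·m clockwise.
Window cleaner: 72×9.81 = 706.3 N at 4.6 m → arm 3.137 m → τ = 2216 N·m clockwise.
Wall normal N acts horizontally at the top; its moment arm is the height L sinθ = 6.5·sin47° = 4.754 m, counterclockwise.
For rotational equilibrium, N × 4.754 = 2629, so N = 553 N.
ΣFx = 0 ⇒ f = N_wall = 553 N. ΣFy = 0 ⇒ N_floor = 892.7 N.
μ_min = f / N_floor = 553 / 892.7 = 0.619.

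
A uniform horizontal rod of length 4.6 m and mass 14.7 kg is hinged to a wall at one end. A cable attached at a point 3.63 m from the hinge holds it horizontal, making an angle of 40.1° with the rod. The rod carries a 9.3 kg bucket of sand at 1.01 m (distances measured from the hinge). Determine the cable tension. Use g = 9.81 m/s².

T ≈ 181 N

About the hinge:
Beam weight: 14.7 × 9.81 = 144.2 N down at 2.3 m → arm 2.3 m, τ = 144.2 × 2.3 = 331.7 N·m clockwise.
Bucket of sand: 9.3 × 9.81 = 91.23 N down at 1.01 m → arm 1.01 m, τ = 91.23 × 1.01 = 92.14 N·m clockwise.
Total clockwise load moment = 423.8 N·m.
The cable tension T acts at 3.63 m; only its component perpendicular to the rod, T sinθ, produces torque. sin 40.1° = 0.6441.
Setting net torque to zero: T × 3.63 × 0.6441 = 423.8 → T = 423.8 / 2.338 = 181 N.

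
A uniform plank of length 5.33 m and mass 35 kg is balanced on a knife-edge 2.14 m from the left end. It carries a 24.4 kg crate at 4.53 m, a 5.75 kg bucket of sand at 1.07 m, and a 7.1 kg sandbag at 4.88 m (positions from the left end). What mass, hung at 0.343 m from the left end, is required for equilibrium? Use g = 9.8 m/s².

m ≈ 50.1 kg

About the knife-edge (at 2.14 m from the left end):
Beam weight: 35 × 9.8 = 343 N down at 2.665 m → arm 0.525 m, τ = 343 × 0.525 = 180.1 N·m clockwise.
Crate: 24.4 × 9.8 = 239.1 N down at 4.53 m → arm 2.39 m, τ = 239.1 × 2.39 = 571.4 N·m clockwise.
Bucket of sand: 5.75 × 9.8 = 56.35 N down at 1.07 m → arm 1.07 m, τ = 56.35 × 1.07 = 60.29 N·m counterclockwise.
Sandbag: 7.1 × 9.8 = 69.58 N down at 4.88 m → arm 2.74 m, τ = 69.58 × 2.74 = 190.6 N·m clockwise.
Net moment of known loads = 881.8 N·m clockwise.
An unknown mass m at 0.343 m has arm 1.797 m; its moment is m·g·1.797 counterclockwise.
Setting net torque to zero: m × 9.8 × 1.797 = 881.8 → m = 881.8 / (9.8 × 1.797) = 50.1 kg.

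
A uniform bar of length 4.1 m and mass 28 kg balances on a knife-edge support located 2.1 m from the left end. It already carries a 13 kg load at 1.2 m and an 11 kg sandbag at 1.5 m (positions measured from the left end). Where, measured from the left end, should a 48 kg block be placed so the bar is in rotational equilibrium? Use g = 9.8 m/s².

x ≈ 2.51 m from the left end

Taking torques about the knife-edge support (at 2.1 m from the left end):
Beam weight: 28 × 9.8 = 274.4 N down at 2.05 m → arm 0.05 m, τ = 274.4 × 0.05 = 13.72 N·m counterclockwise.
Load: 13 × 9.8 = 127.4 N down at 1.2 m → arm 0.9 m, τ = 127.4 × 0.9 = 114.7 N·m counterclockwise.
Sandbag: 11 × 9.8 = 107.8 N down at 1.5 m → arm 0.6 m, τ = 107.8 × 0.6 = 64.68 N·m counterclockwise.
Net moment of existing loads = 193.1 N·m counterclockwise.
The block weighs 48 × 9.8 = 470.4 N and must supply an equal clockwise moment, so its lever arm about the knife-edge support is 193.1 / 470.4 = 0.411 m.
That puts it at 2.1 + 0.411 = 2.51 m from the left end.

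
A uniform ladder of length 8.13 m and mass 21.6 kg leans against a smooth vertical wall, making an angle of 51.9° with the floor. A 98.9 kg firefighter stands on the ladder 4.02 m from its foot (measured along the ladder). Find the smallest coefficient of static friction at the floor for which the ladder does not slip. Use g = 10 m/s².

μ_min ≈ 0.388

Choose the foot of the ladder as the axis so the floor normal and friction both act there and drop out.
Ladder weight 21.6×10 = 216 N acts at 4.065 m along the ladder; its horizontal arm is 4.065·cos51.9° = 2.508 m → τ = 541.7 N·m clockwise.
Firefighter: 98.9×10 = 989 N at 4.02 m → arm 2.48 m → τ = 2453 N·m clockwise.
Wall normal N acts horizontally at the top; its moment arm is the height L sinθ = 8.13·sin51.9° = 6.398 m, counterclockwise.
For rotational equilibrium, N × 6.398 = 2995, so N = 468.1 N.
ΣFx = 0 ⇒ f = N_wall = 468.1 N. ΣFy = 0 ⇒ N_floor = 1205 N.
μ_min = f / N_floor = 468.1 / 1205 = 0.388.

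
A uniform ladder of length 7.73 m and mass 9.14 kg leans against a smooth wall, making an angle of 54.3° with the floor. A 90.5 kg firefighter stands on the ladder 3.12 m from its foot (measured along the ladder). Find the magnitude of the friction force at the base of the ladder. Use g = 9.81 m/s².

f ≈ 290 N

About the foot of the ladder:
Ladder weight 9.14×9.81 = 89.66 N acts at 3.865 m along the ladder; its horizontal arm is 3.865·cos54.3° = 2.255 m → τ = 202.2 N·m clockwise.
Firefighter: 90.5×9.81 = 887.8 N at 3.12 m → arm 1.821 m → τ = 1617 N·m clockwise.
Wall normal N acts horizontally at the top; its moment arm is the height L sinθ = 7.73·sin54.3° = 6.277 m, counterclockwise.
Στ = 0 ⇒ N × 6.277 = 1819 ⇒ N = 290 N.
ΣFx = 0: friction at the foot balances the wall's push, so f = N_wall = 290 N.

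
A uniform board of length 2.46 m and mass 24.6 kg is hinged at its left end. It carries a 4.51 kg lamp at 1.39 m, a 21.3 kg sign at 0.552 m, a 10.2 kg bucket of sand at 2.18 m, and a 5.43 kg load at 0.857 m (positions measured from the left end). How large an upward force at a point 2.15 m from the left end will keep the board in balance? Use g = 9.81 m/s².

Sum moments about the left end (the unknown pivot reaction has zero arm there).
Beam weight: 24.6 × 9.81 = 241.3 N down at 1.23 m → arm 1.23 m, τ = 241.3 × 1.23 = 296.8 N·m clockwise.
Lamp: 4.51 × 9.81 = 44.24 N down at 1.39 m → arm 1.39 m, τ = 44.24 × 1.39 = 61.49 N·m clockwise.
Sign: 21.3 × 9.81 = 209 N down at 0.552 m → arm 0.552 m, τ = 209 × 0.552 = 115.4 N·m clockwise.
Bucket of sand: 10.2 × 9.81 = 100.1 N down at 2.18 m → arm 2.18 m, τ = 100.1 × 2.18 = 218.2 N·m clockwise.
Load: 5.43 × 9.81 = 53.27 N down at 0.857 m → arm 0.857 m, τ = 53.27 × 0.857 = 45.65 N·m clockwise.
Net moment of the loads = 737.5 N·m clockwise.
The upward force F acts at a point 2.15 m from the left end, arm 2.15 m, giving F × 2.15 counterclockwise.
Balancing moments: F × 2.15 = 737.5, giving F = 737.5 / 2.15 = 343 N.

F ≈ 343 N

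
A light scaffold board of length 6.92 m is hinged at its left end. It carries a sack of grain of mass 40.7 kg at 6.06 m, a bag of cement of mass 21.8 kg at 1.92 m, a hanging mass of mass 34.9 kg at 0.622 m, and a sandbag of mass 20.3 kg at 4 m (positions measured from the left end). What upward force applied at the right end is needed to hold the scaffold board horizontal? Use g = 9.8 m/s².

F ≈ 554 N

Take moments about the left end.
Sack of grain: 40.7 × 9.8 = 398.9 N down at 6.06 m → arm 6.06 m, τ = 398.9 × 6.06 = 2417 N·m clockwise.
Bag of cement: 21.8 × 9.8 = 213.6 N down at 1.92 m → arm 1.92 m, τ = 213.6 × 1.92 = 410.1 N·m clockwise.
Hanging mass: 34.9 × 9.8 = 342 N down at 0.622 m → arm 0.622 m, τ = 342 × 0.622 = 212.7 N·m clockwise.
Sandbag: 20.3 × 9.8 = 198.9 N down at 4 m → arm 4 m, τ = 198.9 × 4 = 795.6 N·m clockwise.
Net moment of the loads = 3835 N·m clockwise.
The upward force F acts at the right end, arm 6.92 m, giving F × 6.92 counterclockwise.
For rotational equilibrium, F × 6.92 = 3835, so F = 3835 / 6.92 = 554 N.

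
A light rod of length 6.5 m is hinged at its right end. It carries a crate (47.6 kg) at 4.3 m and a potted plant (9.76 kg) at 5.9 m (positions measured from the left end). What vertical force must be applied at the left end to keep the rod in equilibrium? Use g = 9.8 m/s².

Take moments about the right end.
Crate: 47.6 × 9.8 = 466.5 N down at 4.3 m → arm 2.2 m, τ = 466.5 × 2.2 = 1026 N·m counterclockwise.
Potted plant: 9.76 × 9.8 = 95.65 N down at 5.9 m → arm 0.6 m, τ = 95.65 × 0.6 = 57.39 N·m counterclockwise.
Net moment of the loads = 1083 N·m counterclockwise.
The upward force F acts at the left end, arm 6.5 m, giving F × 6.5 clockwise.
For rotational equilibrium, F × 6.5 = 1083, so F = 1083 / 6.5 = 167 N.

F ≈ 167 N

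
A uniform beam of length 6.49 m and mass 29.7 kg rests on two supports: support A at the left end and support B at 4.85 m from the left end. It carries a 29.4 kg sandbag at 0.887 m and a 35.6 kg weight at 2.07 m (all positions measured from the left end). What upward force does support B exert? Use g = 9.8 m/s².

About support A:
Beam weight: 29.7 × 9.8 = 291.1 N down at 3.245 m → arm 3.245 m, τ = 291.1 × 3.245 = 944.6 N·m clockwise.
Sandbag: 29.4 × 9.8 = 288.1 N down at 0.887 m → arm 0.887 m, τ = 288.1 × 0.887 = 255.5 N·m clockwise.
Weight: 35.6 × 9.8 = 348.9 N down at 2.07 m → arm 2.07 m, τ = 348.9 × 2.07 = 722.2 N·m clockwise.
Net load moment about support A = 1922 N·m clockwise.
Reaction R at support B is upward at 4.85 m, arm 4.85 m → moment R × 4.85 counterclockwise.
Balancing moments: R × 4.85 = 1922, giving R = 396 N.

R_B ≈ 396 N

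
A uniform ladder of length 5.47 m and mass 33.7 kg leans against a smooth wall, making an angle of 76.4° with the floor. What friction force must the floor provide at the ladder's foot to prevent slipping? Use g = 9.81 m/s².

Choose the foot of the ladder as the axis so the floor normal and friction both act there and drop out.
Ladder weight 33.7×9.81 = 330.6 N acts at 2.735 m along the ladder; its horizontal arm is 2.735·cos76.4° = 0.6431 m → τ = 212.6 N·m clockwise.
Wall normal N acts horizontally at the top; its moment arm is the height L sinθ = 5.47·sin76.4° = 5.317 m, counterclockwise.
Balancing moments: N × 5.317 = 212.6, giving N = 40 N.
ΣFx = 0: friction at the foot balances the wall's push, so f = N_wall = 40 N.

f ≈ 40 N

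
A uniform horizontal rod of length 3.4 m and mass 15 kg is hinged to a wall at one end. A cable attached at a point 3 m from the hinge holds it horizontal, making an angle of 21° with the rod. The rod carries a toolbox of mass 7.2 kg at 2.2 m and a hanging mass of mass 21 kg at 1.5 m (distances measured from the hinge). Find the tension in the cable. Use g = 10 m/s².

T ≈ 678 N

About the hinge:
Beam weight: 15 × 10 = 150 N down at 1.7 m → arm 1.7 m, τ = 150 × 1.7 = 255 N·m clockwise.
Toolbox: 7.2 × 10 = 72 N down at 2.2 m → arm 2.2 m, τ = 72 × 2.2 = 158.4 N·m clockwise.
Hanging mass: 21 × 10 = 210 N down at 1.5 m → arm 1.5 m, τ = 210 × 1.5 = 315 N·m clockwise.
Total clockwise load moment = 728.4 N·m.
The cable tension T acts at 3 m; only its component perpendicular to the rod, T sinθ, produces torque. sin 21° = 0.3584.
Στ = 0 ⇒ T × 3 × 0.3584 = 728.4 ⇒ T = 728.4 / 1.075 = 678 N.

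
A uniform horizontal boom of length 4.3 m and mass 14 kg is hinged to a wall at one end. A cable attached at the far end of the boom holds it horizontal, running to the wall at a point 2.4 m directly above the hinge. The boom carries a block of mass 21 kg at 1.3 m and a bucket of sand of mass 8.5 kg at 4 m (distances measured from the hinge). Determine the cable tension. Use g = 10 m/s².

T ≈ 436 N

Taking torques about the hinge:
Beam weight: 14 × 10 = 140 N down at 2.15 m → arm 2.15 m, τ = 140 × 2.15 = 301 N·m clockwise.
Block: 21 × 10 = 210 N down at 1.3 m → arm 1.3 m, τ = 210 × 1.3 = 273 N·m clockwise.
Bucket of sand: 8.5 × 10 = 85 N down at 4 m → arm 4 m, τ = 85 × 4 = 340 N·m clockwise.
Total clockwise load moment = 914 N·m.
The cable tension T acts at 4.3 m; only its component perpendicular to the boom, T sinθ, produces torque. sinθ = h/√(h²+d²) = 2.4/√(2.4²+4.3²) = 0.4874.
For rotational equilibrium, T × 4.3 × 0.4874 = 914, so T = 914 / 2.096 = 436 N.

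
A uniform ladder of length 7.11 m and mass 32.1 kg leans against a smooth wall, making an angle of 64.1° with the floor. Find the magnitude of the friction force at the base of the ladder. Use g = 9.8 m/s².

Sum moments about the foot of the ladder (the floor normal and friction both act there and drop out).
Ladder weight 32.1×9.8 = 314.6 N acts at 3.555 m along the ladder; its horizontal arm is 3.555·cos64.1° = 1.553 m → τ = 488.6 N·m clockwise.
Wall normal N acts horizontally at the top; its moment arm is the height L sinθ = 7.11·sin64.1° = 6.396 m, counterclockwise.
Στ = 0 ⇒ N × 6.396 = 488.6 ⇒ N = 76.4 N.
ΣFx = 0: friction at the foot balances the wall's push, so f = N_wall = 76.4 N.

f ≈ 76.4 N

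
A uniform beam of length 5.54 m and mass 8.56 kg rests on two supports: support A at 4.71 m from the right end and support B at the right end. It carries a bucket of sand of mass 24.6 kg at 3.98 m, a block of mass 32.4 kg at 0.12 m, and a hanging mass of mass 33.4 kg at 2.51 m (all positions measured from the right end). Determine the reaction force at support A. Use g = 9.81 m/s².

Taking torques about support B:
Beam weight: 8.56 × 9.81 = 83.97 N down at 2.77 m → arm 2.77 m, τ = 83.97 × 2.77 = 232.6 N·m counterclockwise.
Bucket of sand: 24.6 × 9.81 = 241.3 N down at 3.98 m → arm 3.98 m, τ = 241.3 × 3.98 = 960.4 N·m counterclockwise.
Block: 32.4 × 9.81 = 317.8 N down at 0.12 m → arm 0.12 m, τ = 317.8 × 0.12 = 38.14 N·m counterclockwise.
Hanging mass: 33.4 × 9.81 = 327.7 N down at 2.51 m → arm 2.51 m, τ = 327.7 × 2.51 = 822.5 N·m counterclockwise.
Net load moment about support B = 2054 N·m counterclockwise.
Reaction R at support A is upward at 4.71 m, arm 4.71 m → moment R × 4.71 clockwise.
Balancing moments: R × 4.71 = 2054, giving R = 436 N.

R_A ≈ 436 N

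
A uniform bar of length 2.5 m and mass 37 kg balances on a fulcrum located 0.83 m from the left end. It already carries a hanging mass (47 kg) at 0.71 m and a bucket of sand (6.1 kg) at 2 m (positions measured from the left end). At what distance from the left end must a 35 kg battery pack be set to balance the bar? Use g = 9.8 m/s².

x ≈ 0.343 m from the left end

Taking torques about the fulcrum (at 0.83 m from the left end):
Beam weight: 37 × 9.8 = 362.6 N down at 1.25 m → arm 0.42 m, τ = 362.6 × 0.42 = 152.3 N·m clockwise.
Hanging mass: 47 × 9.8 = 460.6 N down at 0.71 m → arm 0.12 m, τ = 460.6 × 0.12 = 55.27 N·m counterclockwise.
Bucket of sand: 6.1 × 9.8 = 59.78 N down at 2 m → arm 1.17 m, τ = 59.78 × 1.17 = 69.94 N·m clockwise.
Net moment of existing loads = 167 N·m clockwise.
The battery pack weighs 35 × 9.8 = 343 N and must supply an equal counterclockwise moment, so its lever arm about the fulcrum is 167 / 343 = 0.487 m.
That puts it at 0.83 − 0.487 = 0.343 m from the left end.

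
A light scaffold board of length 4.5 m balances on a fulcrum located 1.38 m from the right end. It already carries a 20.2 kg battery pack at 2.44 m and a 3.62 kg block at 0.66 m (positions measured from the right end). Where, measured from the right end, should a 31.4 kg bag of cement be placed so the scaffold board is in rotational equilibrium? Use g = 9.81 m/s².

About the fulcrum (at 1.38 m from the right end):
Battery pack: 20.2 × 9.81 = 198.2 N down at 2.44 m → arm 1.06 m, τ = 198.2 × 1.06 = 210.1 N·m counterclockwise.
Block: 3.62 × 9.81 = 35.51 N down at 0.66 m → arm 0.72 m, τ = 35.51 × 0.72 = 25.57 N·m clockwise.
Net moment of existing loads = 184.5 N·m counterclockwise.
The bag of cement weighs 31.4 × 9.81 = 308 N and must supply an equal clockwise moment, so its lever arm about the fulcrum is 184.5 / 308 = 0.599 m.
That puts it at 1.38 − 0.599 = 0.781 m from the right end.

x ≈ 0.781 m from the right end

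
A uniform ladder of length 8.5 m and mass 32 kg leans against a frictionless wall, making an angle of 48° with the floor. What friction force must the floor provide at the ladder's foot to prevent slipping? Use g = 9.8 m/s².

Taking torques about the foot of the ladder:
Ladder weight 32×9.8 = 313.6 N acts at 4.25 m along the ladder; its horizontal arm is 4.25·cos48° = 2.844 m → τ = 891.9 N·m clockwise.
Wall normal N acts horizontally at the top; its moment arm is the height L sinθ = 8.5·sin48° = 6.317 m, counterclockwise.
For rotational equilibrium, N × 6.317 = 891.9, so N = 141 N.
ΣFx = 0: friction at the foot balances the wall's push, so f = N_wall = 141 N.

f ≈ 141 N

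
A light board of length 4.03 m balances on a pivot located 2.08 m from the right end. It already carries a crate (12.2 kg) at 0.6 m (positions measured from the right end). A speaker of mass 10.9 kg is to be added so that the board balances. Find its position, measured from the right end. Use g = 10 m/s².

x ≈ 3.74 m from the right end

Choose the pivot (at 2.08 m from the right end) as the axis so the support reaction has zero arm there.
Crate: 12.2 × 10 = 122 N down at 0.6 m → arm 1.48 m, τ = 122 × 1.48 = 180.6 N·m clockwise.
Net moment of existing loads = 180.6 N·m clockwise.
The speaker weighs 10.9 × 10 = 109 N and must supply an equal counterclockwise moment, so its lever arm about the pivot is 180.6 / 109 = 1.66 m.
That puts it at 2.08 + 1.66 = 3.74 m from the right end.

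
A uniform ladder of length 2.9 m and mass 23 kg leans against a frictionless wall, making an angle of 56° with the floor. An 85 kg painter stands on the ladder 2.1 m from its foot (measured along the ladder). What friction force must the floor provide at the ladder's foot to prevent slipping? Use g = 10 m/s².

f ≈ 493 N

Sum moments about the foot of the ladder (the floor normal and friction both act there and drop out).
Ladder weight 23×10 = 230 N acts at 1.45 m along the ladder; its horizontal arm is 1.45·cos56° = 0.8108 m → τ = 186.5 N·m clockwise.
Painter: 85×10 = 850 N at 2.1 m → arm 1.174 m → τ = 997.9 N·m clockwise.
Wall normal N acts horizontally at the top; its moment arm is the height L sinθ = 2.9·sin56° = 2.404 m, counterclockwise.
Setting net torque to zero: N × 2.404 = 1184 → N = 493 N.
ΣFx = 0: friction at the foot balances the wall's push, so f = N_wall = 493 N.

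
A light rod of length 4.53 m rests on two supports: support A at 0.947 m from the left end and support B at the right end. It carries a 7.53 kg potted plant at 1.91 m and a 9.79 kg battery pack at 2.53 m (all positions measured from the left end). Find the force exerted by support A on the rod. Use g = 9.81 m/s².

R_A ≈ 108 N

Choose support B as the axis so its reaction then has zero moment arm.
Potted plant: 7.53 × 9.81 = 73.87 N down at 1.91 m → arm 2.62 m, τ = 73.87 × 2.62 = 193.5 N·m counterclockwise.
Battery pack: 9.79 × 9.81 = 96.04 N down at 2.53 m → arm 2 m, τ = 96.04 × 2 = 192.1 N·m counterclockwise.
Net load moment about support B = 385.6 N·m counterclockwise.
Reaction R at support A is upward at 0.947 m, arm 3.583 m → moment R × 3.583 clockwise.
Στ = 0 ⇒ R × 3.583 = 385.6 ⇒ R = 108 N.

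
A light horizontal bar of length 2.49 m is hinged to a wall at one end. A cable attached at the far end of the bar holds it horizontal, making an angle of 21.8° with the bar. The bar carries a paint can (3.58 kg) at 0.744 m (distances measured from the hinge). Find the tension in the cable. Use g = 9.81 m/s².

T ≈ 28.3 N

Sum moments about the hinge (the unknown hinge reaction has zero arm there).
Paint can: 3.58 × 9.81 = 35.12 N down at 0.744 m → arm 0.744 m, τ = 35.12 × 0.744 = 26.13 N·m clockwise.
Total clockwise load moment = 26.13 N·m.
The cable tension T acts at 2.49 m; only its component perpendicular to the bar, T sinθ, produces torque. sin 21.8° = 0.3714.
For rotational equilibrium, T × 2.49 × 0.3714 = 26.13, so T = 26.13 / 0.9248 = 28.3 N.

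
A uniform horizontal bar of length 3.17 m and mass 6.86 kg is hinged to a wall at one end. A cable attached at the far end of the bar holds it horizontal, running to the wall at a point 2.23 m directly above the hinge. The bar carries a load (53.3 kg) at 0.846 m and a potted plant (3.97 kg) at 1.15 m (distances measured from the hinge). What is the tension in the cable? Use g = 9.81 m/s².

T ≈ 326 N

Sum moments about the hinge (the unknown hinge reaction has zero arm there).
Beam weight: 6.86 × 9.81 = 67.3 N down at 1.585 m → arm 1.585 m, τ = 67.3 × 1.585 = 106.7 N·m clockwise.
Load: 53.3 × 9.81 = 522.9 N down at 0.846 m → arm 0.846 m, τ = 522.9 × 0.846 = 442.4 N·m clockwise.
Potted plant: 3.97 × 9.81 = 38.95 N down at 1.15 m → arm 1.15 m, τ = 38.95 × 1.15 = 44.79 N·m clockwise.
Total clockwise load moment = 593.9 N·m.
The cable tension T acts at 3.17 m; only its component perpendicular to the bar, T sinθ, produces torque. sinθ = h/√(h²+d²) = 2.23/√(2.23²+3.17²) = 0.5754.
Setting net torque to zero: T × 3.17 × 0.5754 = 593.9 → T = 593.9 / 1.824 = 326 N.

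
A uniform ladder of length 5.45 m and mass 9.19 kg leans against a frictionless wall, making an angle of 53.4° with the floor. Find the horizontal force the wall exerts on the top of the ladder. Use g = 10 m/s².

N_wall ≈ 34.1 N

Taking torques about the foot of the ladder:
Ladder weight 9.19×10 = 91.9 N acts at 2.725 m along the ladder; its horizontal arm is 2.725·cos53.4° = 1.625 m → τ = 149.3 N·m clockwise.
Wall normal N acts horizontally at the top; its moment arm is the height L sinθ = 5.45·sin53.4° = 4.375 m, counterclockwise.
Στ = 0 ⇒ N × 4.375 = 149.3 ⇒ N = 34.1 N.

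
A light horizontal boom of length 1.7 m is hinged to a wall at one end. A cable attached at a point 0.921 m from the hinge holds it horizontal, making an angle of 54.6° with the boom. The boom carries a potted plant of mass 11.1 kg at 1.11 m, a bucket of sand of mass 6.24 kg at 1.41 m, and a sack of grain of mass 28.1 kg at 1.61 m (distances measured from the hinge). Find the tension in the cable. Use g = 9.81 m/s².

T ≈ 867 N

Take moments about the hinge.
Potted plant: 11.1 × 9.81 = 108.9 N down at 1.11 m → arm 1.11 m, τ = 108.9 × 1.11 = 120.9 N·m clockwise.
Bucket of sand: 6.24 × 9.81 = 61.21 N down at 1.41 m → arm 1.41 m, τ = 61.21 × 1.41 = 86.31 N·m clockwise.
Sack of grain: 28.1 × 9.81 = 275.7 N down at 1.61 m → arm 1.61 m, τ = 275.7 × 1.61 = 443.9 N·m clockwise.
Total clockwise load moment = 651.1 N·m.
The cable tension T acts at 0.921 m; only its component perpendicular to the boom, T sinθ, produces torque. sin 54.6° = 0.8151.
Στ = 0 ⇒ T × 0.921 × 0.8151 = 651.1 ⇒ T = 651.1 / 0.7507 = 867 N.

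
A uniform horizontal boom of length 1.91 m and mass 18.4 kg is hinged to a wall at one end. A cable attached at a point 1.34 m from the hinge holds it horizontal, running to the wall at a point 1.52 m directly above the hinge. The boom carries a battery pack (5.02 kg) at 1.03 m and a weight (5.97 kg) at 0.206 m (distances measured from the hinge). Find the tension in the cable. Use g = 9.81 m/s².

Choose the hinge as the axis so the unknown hinge reaction has zero arm there.
Beam weight: 18.4 × 9.81 = 180.5 N down at 0.955 m → arm 0.955 m, τ = 180.5 × 0.955 = 172.4 N·m clockwise.
Battery pack: 5.02 × 9.81 = 49.25 N down at 1.03 m → arm 1.03 m, τ = 49.25 × 1.03 = 50.73 N·m clockwise.
Weight: 5.97 × 9.81 = 58.57 N down at 0.206 m → arm 0.206 m, τ = 58.57 × 0.206 = 12.07 N·m clockwise.
Total clockwise load moment = 235.2 N·m.
The cable tension T acts at 1.34 m; only its component perpendicular to the boom, T sinθ, produces torque. sinθ = h/√(h²+d²) = 1.52/√(1.52²+1.34²) = 0.7501.
Στ = 0 ⇒ T × 1.34 × 0.7501 = 235.2 ⇒ T = 235.2 / 1.005 = 234 N.

T ≈ 234 N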